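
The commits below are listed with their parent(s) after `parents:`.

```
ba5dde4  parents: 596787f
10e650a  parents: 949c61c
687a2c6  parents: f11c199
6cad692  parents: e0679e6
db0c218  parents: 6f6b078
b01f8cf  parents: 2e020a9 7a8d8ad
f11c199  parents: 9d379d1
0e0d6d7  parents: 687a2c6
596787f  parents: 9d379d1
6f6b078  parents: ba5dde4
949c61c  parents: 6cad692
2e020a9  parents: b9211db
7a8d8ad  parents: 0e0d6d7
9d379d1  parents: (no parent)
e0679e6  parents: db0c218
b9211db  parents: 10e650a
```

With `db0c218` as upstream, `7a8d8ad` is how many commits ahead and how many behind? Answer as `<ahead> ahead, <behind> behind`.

Reachable from 7a8d8ad: {0e0d6d7, 687a2c6, 7a8d8ad, 9d379d1, f11c199}.
Reachable from db0c218: {596787f, 6f6b078, 9d379d1, ba5dde4, db0c218}.
Only in 7a8d8ad's history (ahead): {0e0d6d7, 687a2c6, 7a8d8ad, f11c199} — 4.
Only in db0c218's history (behind): {596787f, 6f6b078, ba5dde4, db0c218} — 4.

4 ahead, 4 behind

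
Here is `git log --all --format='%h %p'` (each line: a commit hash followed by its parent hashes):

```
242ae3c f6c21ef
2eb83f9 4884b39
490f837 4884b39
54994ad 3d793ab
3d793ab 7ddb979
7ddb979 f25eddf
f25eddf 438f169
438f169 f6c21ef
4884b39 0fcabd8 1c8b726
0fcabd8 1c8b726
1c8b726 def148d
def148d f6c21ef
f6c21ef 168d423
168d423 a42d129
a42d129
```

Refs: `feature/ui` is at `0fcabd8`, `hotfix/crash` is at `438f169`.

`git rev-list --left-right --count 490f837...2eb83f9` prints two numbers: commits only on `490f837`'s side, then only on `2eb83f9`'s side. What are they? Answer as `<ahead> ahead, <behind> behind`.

Reachable from 490f837: {0fcabd8, 168d423, 1c8b726, 4884b39, 490f837, a42d129, def148d, f6c21ef}.
Reachable from 2eb83f9: {0fcabd8, 168d423, 1c8b726, 2eb83f9, 4884b39, a42d129, def148d, f6c21ef}.
Only in 490f837's history (ahead): {490f837} — 1.
Only in 2eb83f9's history (behind): {2eb83f9} — 1.

1 ahead, 1 behind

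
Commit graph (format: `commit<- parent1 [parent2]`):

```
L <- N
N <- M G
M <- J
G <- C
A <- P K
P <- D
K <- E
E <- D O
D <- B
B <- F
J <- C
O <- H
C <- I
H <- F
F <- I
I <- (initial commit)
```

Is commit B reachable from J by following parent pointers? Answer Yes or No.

No

Ancestors of J: {C, I, J}.
B is not in that set, so it is not an ancestor of J.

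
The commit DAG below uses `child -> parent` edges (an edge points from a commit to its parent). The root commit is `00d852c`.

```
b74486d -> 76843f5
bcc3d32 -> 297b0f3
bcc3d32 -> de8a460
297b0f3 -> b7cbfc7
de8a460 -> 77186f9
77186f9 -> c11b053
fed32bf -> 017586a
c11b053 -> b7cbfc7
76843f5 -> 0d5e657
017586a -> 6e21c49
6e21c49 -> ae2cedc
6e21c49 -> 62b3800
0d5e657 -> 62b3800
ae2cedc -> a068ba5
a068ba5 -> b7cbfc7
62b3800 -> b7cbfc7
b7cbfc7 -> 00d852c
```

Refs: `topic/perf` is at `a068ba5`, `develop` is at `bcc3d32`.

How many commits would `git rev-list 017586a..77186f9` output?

Reachable from 77186f9: {00d852c, 77186f9, b7cbfc7, c11b053}.
Reachable from 017586a: {00d852c, 017586a, 62b3800, 6e21c49, a068ba5, ae2cedc, b7cbfc7}.
In 77186f9's history but not 017586a's: {77186f9, c11b053} — 2 commits.

2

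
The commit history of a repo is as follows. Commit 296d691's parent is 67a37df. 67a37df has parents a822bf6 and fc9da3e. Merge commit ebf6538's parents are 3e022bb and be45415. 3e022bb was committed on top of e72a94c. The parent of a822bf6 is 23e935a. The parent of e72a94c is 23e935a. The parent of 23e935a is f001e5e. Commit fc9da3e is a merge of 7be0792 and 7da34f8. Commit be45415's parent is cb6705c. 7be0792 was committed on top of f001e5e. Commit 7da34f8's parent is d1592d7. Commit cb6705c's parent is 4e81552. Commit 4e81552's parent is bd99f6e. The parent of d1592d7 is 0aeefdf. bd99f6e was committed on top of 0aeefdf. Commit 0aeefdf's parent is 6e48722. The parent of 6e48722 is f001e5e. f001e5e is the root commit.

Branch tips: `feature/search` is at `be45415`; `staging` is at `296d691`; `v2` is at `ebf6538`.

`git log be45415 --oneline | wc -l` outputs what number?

Walking parent pointers from be45415: reachable set = {0aeefdf, 4e81552, 6e48722, bd99f6e, be45415, cb6705c, f001e5e}.
That is 7 commits.

7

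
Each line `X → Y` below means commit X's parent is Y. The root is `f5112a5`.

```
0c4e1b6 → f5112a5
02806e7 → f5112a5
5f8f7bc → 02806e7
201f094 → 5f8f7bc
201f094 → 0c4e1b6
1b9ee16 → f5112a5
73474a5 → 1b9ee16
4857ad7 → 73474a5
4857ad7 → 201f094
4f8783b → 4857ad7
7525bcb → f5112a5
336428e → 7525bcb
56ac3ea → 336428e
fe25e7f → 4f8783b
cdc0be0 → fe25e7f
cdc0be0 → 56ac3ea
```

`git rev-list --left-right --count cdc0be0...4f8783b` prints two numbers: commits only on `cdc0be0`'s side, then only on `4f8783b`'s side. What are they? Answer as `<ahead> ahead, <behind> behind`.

5 ahead, 0 behind

Reachable from cdc0be0: {02806e7, 0c4e1b6, 1b9ee16, 201f094, 336428e, 4857ad7, 4f8783b, 56ac3ea, 5f8f7bc, 73474a5, 7525bcb, cdc0be0, f5112a5, fe25e7f}.
Reachable from 4f8783b: {02806e7, 0c4e1b6, 1b9ee16, 201f094, 4857ad7, 4f8783b, 5f8f7bc, 73474a5, f5112a5}.
Only in cdc0be0's history (ahead): {336428e, 56ac3ea, 7525bcb, cdc0be0, fe25e7f} — 5.
Only in 4f8783b's history (behind): {} — 0.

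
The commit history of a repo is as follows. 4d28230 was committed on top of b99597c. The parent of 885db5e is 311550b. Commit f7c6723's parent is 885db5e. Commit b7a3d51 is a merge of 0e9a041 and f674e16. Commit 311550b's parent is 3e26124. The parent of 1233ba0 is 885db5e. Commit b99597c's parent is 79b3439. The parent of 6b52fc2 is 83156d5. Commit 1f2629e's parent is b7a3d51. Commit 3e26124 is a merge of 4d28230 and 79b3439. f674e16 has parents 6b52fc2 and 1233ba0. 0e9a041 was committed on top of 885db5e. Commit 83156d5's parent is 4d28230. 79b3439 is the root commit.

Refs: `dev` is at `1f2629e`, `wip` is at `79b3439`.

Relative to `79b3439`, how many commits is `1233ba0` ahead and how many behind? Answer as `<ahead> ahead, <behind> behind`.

Reachable from 1233ba0: {1233ba0, 311550b, 3e26124, 4d28230, 79b3439, 885db5e, b99597c}.
Reachable from 79b3439: {79b3439}.
Only in 1233ba0's history (ahead): {1233ba0, 311550b, 3e26124, 4d28230, 885db5e, b99597c} — 6.
Only in 79b3439's history (behind): {} — 0.

6 ahead, 0 behind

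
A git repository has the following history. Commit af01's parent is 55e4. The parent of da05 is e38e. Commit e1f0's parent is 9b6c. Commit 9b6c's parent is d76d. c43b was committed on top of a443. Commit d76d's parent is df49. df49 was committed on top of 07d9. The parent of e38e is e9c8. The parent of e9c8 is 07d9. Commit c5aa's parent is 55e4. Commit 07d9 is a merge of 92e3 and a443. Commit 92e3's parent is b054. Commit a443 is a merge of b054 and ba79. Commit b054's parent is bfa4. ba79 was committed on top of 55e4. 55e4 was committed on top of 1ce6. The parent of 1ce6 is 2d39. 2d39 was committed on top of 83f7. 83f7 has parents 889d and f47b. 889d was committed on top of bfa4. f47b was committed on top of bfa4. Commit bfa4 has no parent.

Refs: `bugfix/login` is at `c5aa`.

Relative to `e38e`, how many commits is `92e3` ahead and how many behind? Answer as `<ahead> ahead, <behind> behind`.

Reachable from 92e3: {92e3, b054, bfa4}.
Reachable from e38e: {07d9, 1ce6, 2d39, 55e4, 83f7, 889d, 92e3, a443, b054, ba79, bfa4, e38e, e9c8, f47b}.
Only in 92e3's history (ahead): {} — 0.
Only in e38e's history (behind): {07d9, 1ce6, 2d39, 55e4, 83f7, 889d, a443, ba79, e38e, e9c8, f47b} — 11.

0 ahead, 11 behind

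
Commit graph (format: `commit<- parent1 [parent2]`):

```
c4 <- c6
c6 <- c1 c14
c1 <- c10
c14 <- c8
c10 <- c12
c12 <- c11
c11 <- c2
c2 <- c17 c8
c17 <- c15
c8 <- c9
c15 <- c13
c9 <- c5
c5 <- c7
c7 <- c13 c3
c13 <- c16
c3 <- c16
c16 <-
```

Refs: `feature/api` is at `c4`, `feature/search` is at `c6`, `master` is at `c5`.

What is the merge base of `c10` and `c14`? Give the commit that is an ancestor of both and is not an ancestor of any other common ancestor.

Ancestors of c10: {c10, c11, c12, c13, c15, c16, c17, c2, c3, c5, c7, c8, c9}.
Ancestors of c14: {c13, c14, c16, c3, c5, c7, c8, c9}.
Common ancestors: {c13, c16, c3, c5, c7, c8, c9}.
Among these, c8 is not an ancestor of any other common ancestor — it is the merge base.

c8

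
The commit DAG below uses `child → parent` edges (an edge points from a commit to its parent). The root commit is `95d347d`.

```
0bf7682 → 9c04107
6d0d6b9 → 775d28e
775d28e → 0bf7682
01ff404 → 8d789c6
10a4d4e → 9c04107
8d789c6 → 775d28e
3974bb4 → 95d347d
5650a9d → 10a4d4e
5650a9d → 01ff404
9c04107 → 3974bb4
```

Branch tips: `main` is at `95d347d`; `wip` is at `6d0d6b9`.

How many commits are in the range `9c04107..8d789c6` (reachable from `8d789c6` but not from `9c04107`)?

3

Reachable from 8d789c6: {0bf7682, 3974bb4, 775d28e, 8d789c6, 95d347d, 9c04107}.
Reachable from 9c04107: {3974bb4, 95d347d, 9c04107}.
In 8d789c6's history but not 9c04107's: {0bf7682, 775d28e, 8d789c6} — 3 commits.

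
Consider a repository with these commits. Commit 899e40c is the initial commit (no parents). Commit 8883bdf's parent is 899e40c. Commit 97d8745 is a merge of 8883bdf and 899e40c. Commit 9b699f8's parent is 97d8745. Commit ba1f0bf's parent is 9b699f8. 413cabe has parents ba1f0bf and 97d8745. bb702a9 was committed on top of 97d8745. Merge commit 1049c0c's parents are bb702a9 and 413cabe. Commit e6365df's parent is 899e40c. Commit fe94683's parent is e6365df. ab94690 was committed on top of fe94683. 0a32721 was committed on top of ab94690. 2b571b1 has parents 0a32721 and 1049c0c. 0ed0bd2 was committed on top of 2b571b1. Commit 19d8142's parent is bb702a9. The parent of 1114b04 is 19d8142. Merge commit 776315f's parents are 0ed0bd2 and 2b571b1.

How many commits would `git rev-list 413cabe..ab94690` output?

Reachable from ab94690: {899e40c, ab94690, e6365df, fe94683}.
Reachable from 413cabe: {413cabe, 8883bdf, 899e40c, 97d8745, 9b699f8, ba1f0bf}.
In ab94690's history but not 413cabe's: {ab94690, e6365df, fe94683} — 3 commits.

3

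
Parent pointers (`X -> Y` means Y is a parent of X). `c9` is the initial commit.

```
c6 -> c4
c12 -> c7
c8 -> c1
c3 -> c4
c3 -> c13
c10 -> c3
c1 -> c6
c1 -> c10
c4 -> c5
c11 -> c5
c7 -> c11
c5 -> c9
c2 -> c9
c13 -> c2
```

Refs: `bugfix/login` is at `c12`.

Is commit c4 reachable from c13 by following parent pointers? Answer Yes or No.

Ancestors of c13: {c13, c2, c9}.
c4 is not in that set, so it is not an ancestor of c13.

No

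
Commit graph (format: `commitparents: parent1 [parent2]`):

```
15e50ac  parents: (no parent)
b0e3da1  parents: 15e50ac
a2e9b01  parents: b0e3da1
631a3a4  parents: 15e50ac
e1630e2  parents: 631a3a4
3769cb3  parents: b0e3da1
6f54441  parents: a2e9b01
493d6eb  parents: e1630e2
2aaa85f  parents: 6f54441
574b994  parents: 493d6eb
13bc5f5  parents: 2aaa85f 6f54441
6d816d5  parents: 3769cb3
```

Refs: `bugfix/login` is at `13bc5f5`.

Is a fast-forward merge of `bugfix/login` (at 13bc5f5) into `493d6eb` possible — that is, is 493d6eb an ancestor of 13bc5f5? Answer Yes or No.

No

A fast-forward from 493d6eb to 13bc5f5 is possible iff 493d6eb is an ancestor of 13bc5f5.
Ancestors of 13bc5f5: {13bc5f5, 15e50ac, 2aaa85f, 6f54441, a2e9b01, b0e3da1}.
493d6eb is not among them, so fast-forward is not possible.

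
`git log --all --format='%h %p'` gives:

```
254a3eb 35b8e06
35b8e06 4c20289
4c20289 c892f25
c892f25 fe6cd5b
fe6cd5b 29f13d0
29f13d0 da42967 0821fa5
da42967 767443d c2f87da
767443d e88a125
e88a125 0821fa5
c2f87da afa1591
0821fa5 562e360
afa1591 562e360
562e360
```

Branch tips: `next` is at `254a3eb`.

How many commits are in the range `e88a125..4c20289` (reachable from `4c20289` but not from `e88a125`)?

Reachable from 4c20289: {0821fa5, 29f13d0, 4c20289, 562e360, 767443d, afa1591, c2f87da, c892f25, da42967, e88a125, fe6cd5b}.
Reachable from e88a125: {0821fa5, 562e360, e88a125}.
In 4c20289's history but not e88a125's: {29f13d0, 4c20289, 767443d, afa1591, c2f87da, c892f25, da42967, fe6cd5b} — 8 commits.

8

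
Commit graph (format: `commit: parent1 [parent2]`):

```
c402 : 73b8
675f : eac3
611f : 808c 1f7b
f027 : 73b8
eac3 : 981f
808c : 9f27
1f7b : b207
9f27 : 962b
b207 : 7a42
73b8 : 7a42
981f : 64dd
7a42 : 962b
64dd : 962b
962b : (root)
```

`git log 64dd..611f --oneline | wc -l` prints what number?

6

Reachable from 611f: {1f7b, 611f, 7a42, 808c, 962b, 9f27, b207}.
Reachable from 64dd: {64dd, 962b}.
In 611f's history but not 64dd's: {1f7b, 611f, 7a42, 808c, 9f27, b207} — 6 commits.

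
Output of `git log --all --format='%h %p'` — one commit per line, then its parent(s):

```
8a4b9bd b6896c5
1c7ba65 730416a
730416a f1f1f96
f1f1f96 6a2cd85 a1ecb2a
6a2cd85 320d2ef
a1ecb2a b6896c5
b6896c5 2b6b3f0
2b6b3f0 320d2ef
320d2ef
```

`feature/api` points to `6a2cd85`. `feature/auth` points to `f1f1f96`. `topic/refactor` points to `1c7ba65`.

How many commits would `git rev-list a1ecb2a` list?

Walking parent pointers from a1ecb2a: reachable set = {2b6b3f0, 320d2ef, a1ecb2a, b6896c5}.
That is 4 commits.

4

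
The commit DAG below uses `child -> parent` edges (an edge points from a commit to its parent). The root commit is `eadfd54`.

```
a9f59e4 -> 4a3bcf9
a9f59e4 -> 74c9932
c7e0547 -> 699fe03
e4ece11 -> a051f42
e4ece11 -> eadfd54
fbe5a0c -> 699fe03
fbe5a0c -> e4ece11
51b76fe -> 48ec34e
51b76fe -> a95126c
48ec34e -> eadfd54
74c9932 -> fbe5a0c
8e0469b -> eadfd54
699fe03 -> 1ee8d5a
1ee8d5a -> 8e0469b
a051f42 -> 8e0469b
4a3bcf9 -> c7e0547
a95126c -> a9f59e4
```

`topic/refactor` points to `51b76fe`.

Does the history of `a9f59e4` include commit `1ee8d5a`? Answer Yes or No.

Yes

Ancestors of a9f59e4 (commits reachable by following parents): {1ee8d5a, 4a3bcf9, 699fe03, 74c9932, 8e0469b, a051f42, a9f59e4, c7e0547, e4ece11, eadfd54, fbe5a0c}.
1ee8d5a is in that set, so it is an ancestor of a9f59e4.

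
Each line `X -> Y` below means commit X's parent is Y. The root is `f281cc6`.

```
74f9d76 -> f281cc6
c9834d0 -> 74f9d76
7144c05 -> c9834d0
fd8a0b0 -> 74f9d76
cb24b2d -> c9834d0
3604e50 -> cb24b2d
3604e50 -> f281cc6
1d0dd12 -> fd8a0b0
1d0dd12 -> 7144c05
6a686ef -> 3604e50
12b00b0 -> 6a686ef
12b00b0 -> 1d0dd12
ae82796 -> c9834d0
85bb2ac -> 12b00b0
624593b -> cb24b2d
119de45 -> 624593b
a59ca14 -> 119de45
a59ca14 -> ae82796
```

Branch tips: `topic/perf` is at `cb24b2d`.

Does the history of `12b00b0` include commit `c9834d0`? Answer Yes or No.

Ancestors of 12b00b0 (commits reachable by following parents): {12b00b0, 1d0dd12, 3604e50, 6a686ef, 7144c05, 74f9d76, c9834d0, cb24b2d, f281cc6, fd8a0b0}.
c9834d0 is in that set, so it is an ancestor of 12b00b0.

Yes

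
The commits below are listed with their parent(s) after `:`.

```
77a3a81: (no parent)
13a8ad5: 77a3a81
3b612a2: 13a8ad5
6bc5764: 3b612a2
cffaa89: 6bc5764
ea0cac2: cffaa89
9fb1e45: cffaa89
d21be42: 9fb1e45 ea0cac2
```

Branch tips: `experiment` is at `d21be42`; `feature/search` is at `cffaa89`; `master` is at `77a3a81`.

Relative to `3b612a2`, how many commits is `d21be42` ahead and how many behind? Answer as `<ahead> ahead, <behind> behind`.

Reachable from d21be42: {13a8ad5, 3b612a2, 6bc5764, 77a3a81, 9fb1e45, cffaa89, d21be42, ea0cac2}.
Reachable from 3b612a2: {13a8ad5, 3b612a2, 77a3a81}.
Only in d21be42's history (ahead): {6bc5764, 9fb1e45, cffaa89, d21be42, ea0cac2} — 5.
Only in 3b612a2's history (behind): {} — 0.

5 ahead, 0 behind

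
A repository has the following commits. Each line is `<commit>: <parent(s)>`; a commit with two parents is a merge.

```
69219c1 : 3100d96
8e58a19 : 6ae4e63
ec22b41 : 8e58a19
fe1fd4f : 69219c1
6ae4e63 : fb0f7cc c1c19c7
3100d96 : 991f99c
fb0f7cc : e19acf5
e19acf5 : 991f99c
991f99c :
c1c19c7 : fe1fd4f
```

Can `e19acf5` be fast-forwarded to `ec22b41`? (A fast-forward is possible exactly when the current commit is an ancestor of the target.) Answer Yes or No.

A fast-forward from e19acf5 to ec22b41 is possible iff e19acf5 is an ancestor of ec22b41.
Ancestors of ec22b41: {3100d96, 69219c1, 6ae4e63, 8e58a19, 991f99c, c1c19c7, e19acf5, ec22b41, fb0f7cc, fe1fd4f}.
e19acf5 is among them, so fast-forward is possible.

Yes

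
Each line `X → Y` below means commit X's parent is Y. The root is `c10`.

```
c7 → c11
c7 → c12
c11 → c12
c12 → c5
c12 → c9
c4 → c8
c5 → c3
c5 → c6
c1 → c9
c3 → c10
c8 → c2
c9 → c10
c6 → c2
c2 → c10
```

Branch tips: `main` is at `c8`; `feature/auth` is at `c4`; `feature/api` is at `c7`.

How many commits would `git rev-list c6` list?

3

Walking parent pointers from c6: reachable set = {c10, c2, c6}.
That is 3 commits.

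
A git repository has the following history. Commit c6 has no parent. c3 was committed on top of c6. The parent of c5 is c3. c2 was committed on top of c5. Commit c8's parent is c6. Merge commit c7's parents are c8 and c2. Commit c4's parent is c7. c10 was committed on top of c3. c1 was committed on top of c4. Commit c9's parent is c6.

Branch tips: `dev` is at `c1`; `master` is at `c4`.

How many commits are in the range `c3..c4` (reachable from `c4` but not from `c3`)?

5

Reachable from c4: {c2, c3, c4, c5, c6, c7, c8}.
Reachable from c3: {c3, c6}.
In c4's history but not c3's: {c2, c4, c5, c7, c8} — 5 commits.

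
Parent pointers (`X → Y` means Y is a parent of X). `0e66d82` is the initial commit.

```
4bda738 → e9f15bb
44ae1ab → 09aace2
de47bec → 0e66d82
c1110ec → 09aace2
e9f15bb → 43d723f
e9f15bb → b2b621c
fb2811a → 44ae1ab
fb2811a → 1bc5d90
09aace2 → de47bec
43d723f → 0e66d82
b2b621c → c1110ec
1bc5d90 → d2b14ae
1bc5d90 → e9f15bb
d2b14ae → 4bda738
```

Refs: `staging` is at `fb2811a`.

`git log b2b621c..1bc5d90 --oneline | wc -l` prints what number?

5

Reachable from 1bc5d90: {09aace2, 0e66d82, 1bc5d90, 43d723f, 4bda738, b2b621c, c1110ec, d2b14ae, de47bec, e9f15bb}.
Reachable from b2b621c: {09aace2, 0e66d82, b2b621c, c1110ec, de47bec}.
In 1bc5d90's history but not b2b621c's: {1bc5d90, 43d723f, 4bda738, d2b14ae, e9f15bb} — 5 commits.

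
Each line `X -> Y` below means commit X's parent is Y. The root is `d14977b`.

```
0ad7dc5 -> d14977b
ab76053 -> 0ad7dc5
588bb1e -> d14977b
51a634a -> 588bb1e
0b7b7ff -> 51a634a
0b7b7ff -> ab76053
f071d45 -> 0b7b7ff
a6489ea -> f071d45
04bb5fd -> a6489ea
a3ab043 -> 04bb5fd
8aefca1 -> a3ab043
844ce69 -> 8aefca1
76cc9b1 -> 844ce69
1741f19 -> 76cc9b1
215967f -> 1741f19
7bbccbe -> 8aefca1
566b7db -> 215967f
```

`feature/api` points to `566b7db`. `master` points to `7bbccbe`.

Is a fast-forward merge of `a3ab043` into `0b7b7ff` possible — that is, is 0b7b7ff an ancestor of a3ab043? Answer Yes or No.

A fast-forward from 0b7b7ff to a3ab043 is possible iff 0b7b7ff is an ancestor of a3ab043.
Ancestors of a3ab043: {04bb5fd, 0ad7dc5, 0b7b7ff, 51a634a, 588bb1e, a3ab043, a6489ea, ab76053, d14977b, f071d45}.
0b7b7ff is among them, so fast-forward is possible.

Yes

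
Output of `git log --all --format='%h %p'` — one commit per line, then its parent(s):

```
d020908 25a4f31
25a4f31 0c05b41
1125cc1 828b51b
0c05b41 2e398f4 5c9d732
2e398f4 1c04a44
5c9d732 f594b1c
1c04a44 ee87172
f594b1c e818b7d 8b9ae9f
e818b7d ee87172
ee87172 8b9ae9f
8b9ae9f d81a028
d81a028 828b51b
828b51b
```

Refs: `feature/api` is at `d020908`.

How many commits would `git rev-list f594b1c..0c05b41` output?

Reachable from 0c05b41: {0c05b41, 1c04a44, 2e398f4, 5c9d732, 828b51b, 8b9ae9f, d81a028, e818b7d, ee87172, f594b1c}.
Reachable from f594b1c: {828b51b, 8b9ae9f, d81a028, e818b7d, ee87172, f594b1c}.
In 0c05b41's history but not f594b1c's: {0c05b41, 1c04a44, 2e398f4, 5c9d732} — 4 commits.

4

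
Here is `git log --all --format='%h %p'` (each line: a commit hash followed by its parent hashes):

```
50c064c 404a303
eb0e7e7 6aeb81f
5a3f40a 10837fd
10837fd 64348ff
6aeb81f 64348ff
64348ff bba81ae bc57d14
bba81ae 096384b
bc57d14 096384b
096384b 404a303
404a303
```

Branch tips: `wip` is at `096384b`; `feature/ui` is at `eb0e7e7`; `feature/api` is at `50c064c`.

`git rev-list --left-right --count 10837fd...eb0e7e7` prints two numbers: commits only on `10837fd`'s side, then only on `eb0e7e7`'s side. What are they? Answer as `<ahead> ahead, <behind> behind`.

1 ahead, 2 behind

Reachable from 10837fd: {096384b, 10837fd, 404a303, 64348ff, bba81ae, bc57d14}.
Reachable from eb0e7e7: {096384b, 404a303, 64348ff, 6aeb81f, bba81ae, bc57d14, eb0e7e7}.
Only in 10837fd's history (ahead): {10837fd} — 1.
Only in eb0e7e7's history (behind): {6aeb81f, eb0e7e7} — 2.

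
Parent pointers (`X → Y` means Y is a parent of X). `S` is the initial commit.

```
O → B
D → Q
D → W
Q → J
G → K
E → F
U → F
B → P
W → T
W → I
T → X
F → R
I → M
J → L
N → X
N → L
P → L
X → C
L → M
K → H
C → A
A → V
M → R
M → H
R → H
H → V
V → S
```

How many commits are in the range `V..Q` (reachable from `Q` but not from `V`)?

Reachable from Q: {H, J, L, M, Q, R, S, V}.
Reachable from V: {S, V}.
In Q's history but not V's: {H, J, L, M, Q, R} — 6 commits.

6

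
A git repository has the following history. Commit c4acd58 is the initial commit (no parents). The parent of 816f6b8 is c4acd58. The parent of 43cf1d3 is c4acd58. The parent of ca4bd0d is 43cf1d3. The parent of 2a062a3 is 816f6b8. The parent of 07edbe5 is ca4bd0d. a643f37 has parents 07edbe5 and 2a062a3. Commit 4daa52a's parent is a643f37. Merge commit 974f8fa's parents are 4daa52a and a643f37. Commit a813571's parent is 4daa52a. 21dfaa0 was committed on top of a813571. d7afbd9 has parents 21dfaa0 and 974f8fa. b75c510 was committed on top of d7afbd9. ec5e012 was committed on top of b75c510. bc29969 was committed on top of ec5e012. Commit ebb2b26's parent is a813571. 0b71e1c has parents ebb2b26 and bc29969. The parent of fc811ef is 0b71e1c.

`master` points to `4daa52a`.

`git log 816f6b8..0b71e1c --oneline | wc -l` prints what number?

15

Reachable from 0b71e1c: {07edbe5, 0b71e1c, 21dfaa0, 2a062a3, 43cf1d3, 4daa52a, 816f6b8, 974f8fa, a643f37, a813571, b75c510, bc29969, c4acd58, ca4bd0d, d7afbd9, ebb2b26, ec5e012}.
Reachable from 816f6b8: {816f6b8, c4acd58}.
In 0b71e1c's history but not 816f6b8's: {07edbe5, 0b71e1c, 21dfaa0, 2a062a3, 43cf1d3, 4daa52a, 974f8fa, a643f37, a813571, b75c510, bc29969, ca4bd0d, d7afbd9, ebb2b26, ec5e012} — 15 commits.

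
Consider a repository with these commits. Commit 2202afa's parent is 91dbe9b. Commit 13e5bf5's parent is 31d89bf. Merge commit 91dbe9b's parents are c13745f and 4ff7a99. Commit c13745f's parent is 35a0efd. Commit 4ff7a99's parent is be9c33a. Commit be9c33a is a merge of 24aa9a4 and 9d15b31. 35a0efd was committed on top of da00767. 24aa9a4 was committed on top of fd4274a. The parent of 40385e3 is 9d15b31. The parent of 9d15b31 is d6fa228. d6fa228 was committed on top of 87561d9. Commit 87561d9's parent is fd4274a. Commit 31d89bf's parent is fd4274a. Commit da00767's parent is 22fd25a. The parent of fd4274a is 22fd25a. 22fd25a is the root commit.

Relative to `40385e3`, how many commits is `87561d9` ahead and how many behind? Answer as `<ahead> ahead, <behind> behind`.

Reachable from 87561d9: {22fd25a, 87561d9, fd4274a}.
Reachable from 40385e3: {22fd25a, 40385e3, 87561d9, 9d15b31, d6fa228, fd4274a}.
Only in 87561d9's history (ahead): {} — 0.
Only in 40385e3's history (behind): {40385e3, 9d15b31, d6fa228} — 3.

0 ahead, 3 behind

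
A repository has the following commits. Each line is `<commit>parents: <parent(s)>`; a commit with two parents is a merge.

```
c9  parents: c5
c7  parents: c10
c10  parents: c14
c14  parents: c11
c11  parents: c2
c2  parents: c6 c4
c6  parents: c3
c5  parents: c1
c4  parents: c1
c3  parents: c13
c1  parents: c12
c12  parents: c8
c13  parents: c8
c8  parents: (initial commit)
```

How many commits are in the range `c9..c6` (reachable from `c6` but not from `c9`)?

3

Reachable from c6: {c13, c3, c6, c8}.
Reachable from c9: {c1, c12, c5, c8, c9}.
In c6's history but not c9's: {c13, c3, c6} — 3 commits.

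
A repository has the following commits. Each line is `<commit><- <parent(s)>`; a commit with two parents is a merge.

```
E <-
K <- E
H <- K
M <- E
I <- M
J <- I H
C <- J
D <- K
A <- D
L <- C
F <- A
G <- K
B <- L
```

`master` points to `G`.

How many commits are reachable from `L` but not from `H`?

Reachable from L: {C, E, H, I, J, K, L, M}.
Reachable from H: {E, H, K}.
In L's history but not H's: {C, I, J, L, M} — 5 commits.

5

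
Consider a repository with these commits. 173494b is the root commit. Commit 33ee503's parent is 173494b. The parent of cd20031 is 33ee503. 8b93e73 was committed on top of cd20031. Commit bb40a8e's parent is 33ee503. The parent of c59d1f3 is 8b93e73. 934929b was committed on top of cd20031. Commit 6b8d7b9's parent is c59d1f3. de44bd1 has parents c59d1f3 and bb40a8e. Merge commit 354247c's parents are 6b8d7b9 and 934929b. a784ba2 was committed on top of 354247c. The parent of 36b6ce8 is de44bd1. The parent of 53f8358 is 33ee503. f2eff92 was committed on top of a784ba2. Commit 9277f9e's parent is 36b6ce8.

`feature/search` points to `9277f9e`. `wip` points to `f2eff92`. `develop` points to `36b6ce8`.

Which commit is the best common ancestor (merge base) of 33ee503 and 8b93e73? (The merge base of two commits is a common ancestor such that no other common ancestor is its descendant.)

33ee503

Ancestors of 33ee503: {173494b, 33ee503}.
Ancestors of 8b93e73: {173494b, 33ee503, 8b93e73, cd20031}.
Common ancestors: {173494b, 33ee503}.
Among these, 33ee503 is not an ancestor of any other common ancestor — it is the merge base.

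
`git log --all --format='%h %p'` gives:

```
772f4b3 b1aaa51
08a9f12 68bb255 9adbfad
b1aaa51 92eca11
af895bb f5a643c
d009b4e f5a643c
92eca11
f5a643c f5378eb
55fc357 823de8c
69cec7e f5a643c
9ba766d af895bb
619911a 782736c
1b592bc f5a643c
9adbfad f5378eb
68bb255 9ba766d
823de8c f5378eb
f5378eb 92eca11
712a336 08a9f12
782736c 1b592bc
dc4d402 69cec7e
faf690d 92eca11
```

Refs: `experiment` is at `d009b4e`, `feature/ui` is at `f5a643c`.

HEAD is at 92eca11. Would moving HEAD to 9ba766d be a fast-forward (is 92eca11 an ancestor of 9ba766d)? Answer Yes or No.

A fast-forward from 92eca11 to 9ba766d is possible iff 92eca11 is an ancestor of 9ba766d.
Ancestors of 9ba766d: {92eca11, 9ba766d, af895bb, f5378eb, f5a643c}.
92eca11 is among them, so fast-forward is possible.

Yes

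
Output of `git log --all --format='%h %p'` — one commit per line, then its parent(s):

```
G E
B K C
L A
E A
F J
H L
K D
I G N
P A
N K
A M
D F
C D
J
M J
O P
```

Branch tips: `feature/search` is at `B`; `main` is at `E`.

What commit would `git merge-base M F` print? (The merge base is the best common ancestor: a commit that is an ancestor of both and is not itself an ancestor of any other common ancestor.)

Ancestors of M: {J, M}.
Ancestors of F: {F, J}.
Common ancestors: {J}.
The only common ancestor is J, so it is the merge base.

J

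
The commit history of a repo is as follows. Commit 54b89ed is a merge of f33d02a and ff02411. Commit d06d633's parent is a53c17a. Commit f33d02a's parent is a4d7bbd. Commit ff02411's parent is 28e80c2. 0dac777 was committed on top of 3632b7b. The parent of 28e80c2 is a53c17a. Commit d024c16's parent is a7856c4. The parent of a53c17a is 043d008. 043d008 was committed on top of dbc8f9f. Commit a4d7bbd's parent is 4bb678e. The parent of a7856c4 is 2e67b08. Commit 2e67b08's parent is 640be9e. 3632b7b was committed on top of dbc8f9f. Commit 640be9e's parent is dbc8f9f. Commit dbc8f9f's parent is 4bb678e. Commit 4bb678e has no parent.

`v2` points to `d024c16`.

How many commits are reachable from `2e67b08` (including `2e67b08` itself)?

Walking parent pointers from 2e67b08: reachable set = {2e67b08, 4bb678e, 640be9e, dbc8f9f}.
That is 4 commits.

4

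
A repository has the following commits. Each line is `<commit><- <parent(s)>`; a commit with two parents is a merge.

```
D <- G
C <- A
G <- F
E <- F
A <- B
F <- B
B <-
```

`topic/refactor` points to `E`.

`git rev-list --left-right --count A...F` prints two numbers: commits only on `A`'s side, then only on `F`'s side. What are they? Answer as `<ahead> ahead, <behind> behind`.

1 ahead, 1 behind

Reachable from A: {A, B}.
Reachable from F: {B, F}.
Only in A's history (ahead): {A} — 1.
Only in F's history (behind): {F} — 1.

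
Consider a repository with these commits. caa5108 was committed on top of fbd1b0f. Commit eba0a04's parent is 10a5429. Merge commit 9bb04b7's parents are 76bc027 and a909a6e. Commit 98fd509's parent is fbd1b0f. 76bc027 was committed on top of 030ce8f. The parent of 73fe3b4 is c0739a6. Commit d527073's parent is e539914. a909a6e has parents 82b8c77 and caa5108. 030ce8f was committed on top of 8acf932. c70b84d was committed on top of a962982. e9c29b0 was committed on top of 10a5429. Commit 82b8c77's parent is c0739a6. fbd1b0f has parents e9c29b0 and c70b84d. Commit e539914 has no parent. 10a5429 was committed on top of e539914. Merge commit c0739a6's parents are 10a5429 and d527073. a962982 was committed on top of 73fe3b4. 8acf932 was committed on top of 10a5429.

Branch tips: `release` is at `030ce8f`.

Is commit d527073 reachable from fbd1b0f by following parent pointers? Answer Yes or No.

Yes

Ancestors of fbd1b0f (commits reachable by following parents): {10a5429, 73fe3b4, a962982, c0739a6, c70b84d, d527073, e539914, e9c29b0, fbd1b0f}.
d527073 is in that set, so it is an ancestor of fbd1b0f.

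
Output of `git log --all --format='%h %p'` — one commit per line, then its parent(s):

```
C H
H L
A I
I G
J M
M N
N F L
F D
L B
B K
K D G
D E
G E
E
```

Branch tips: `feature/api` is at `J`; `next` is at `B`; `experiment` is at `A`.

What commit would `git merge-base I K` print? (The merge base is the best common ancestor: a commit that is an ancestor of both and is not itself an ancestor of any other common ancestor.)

G

Ancestors of I: {E, G, I}.
Ancestors of K: {D, E, G, K}.
Common ancestors: {E, G}.
Among these, G is not an ancestor of any other common ancestor — it is the merge base.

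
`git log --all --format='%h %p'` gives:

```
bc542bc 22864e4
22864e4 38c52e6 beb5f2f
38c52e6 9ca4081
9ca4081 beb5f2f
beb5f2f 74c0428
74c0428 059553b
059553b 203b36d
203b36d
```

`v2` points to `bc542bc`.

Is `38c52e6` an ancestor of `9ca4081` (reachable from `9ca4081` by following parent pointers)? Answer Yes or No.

Ancestors of 9ca4081: {059553b, 203b36d, 74c0428, 9ca4081, beb5f2f}.
38c52e6 is not in that set, so it is not an ancestor of 9ca4081.

No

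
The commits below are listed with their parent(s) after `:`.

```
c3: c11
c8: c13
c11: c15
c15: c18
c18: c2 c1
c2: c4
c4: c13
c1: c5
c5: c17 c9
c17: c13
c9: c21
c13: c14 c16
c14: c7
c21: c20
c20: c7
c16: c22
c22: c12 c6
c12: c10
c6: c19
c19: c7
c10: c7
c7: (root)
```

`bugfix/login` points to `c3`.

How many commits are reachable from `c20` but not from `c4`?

Reachable from c20: {c20, c7}.
Reachable from c4: {c10, c12, c13, c14, c16, c19, c22, c4, c6, c7}.
In c20's history but not c4's: {c20} — 1 commit.

1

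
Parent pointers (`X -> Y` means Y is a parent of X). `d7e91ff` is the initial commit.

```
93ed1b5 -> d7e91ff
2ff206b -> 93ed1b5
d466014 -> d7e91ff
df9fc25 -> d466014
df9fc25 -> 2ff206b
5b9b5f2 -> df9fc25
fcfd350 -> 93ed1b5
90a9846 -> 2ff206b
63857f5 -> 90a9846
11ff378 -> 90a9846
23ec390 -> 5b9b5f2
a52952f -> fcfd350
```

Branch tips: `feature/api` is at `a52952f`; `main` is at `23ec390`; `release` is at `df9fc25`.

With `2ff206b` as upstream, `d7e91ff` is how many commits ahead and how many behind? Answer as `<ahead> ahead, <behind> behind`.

0 ahead, 2 behind

Reachable from d7e91ff: {d7e91ff}.
Reachable from 2ff206b: {2ff206b, 93ed1b5, d7e91ff}.
Only in d7e91ff's history (ahead): {} — 0.
Only in 2ff206b's history (behind): {2ff206b, 93ed1b5} — 2.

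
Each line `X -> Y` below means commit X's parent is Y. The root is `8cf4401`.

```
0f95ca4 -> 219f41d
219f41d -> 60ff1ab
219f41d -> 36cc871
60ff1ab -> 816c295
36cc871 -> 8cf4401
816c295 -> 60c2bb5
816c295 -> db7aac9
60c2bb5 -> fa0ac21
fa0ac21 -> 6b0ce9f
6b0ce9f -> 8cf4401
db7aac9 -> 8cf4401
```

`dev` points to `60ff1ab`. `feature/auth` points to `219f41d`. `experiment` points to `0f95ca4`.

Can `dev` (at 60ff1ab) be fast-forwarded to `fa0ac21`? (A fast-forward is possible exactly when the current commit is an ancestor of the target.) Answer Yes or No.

No

A fast-forward from 60ff1ab to fa0ac21 is possible iff 60ff1ab is an ancestor of fa0ac21.
Ancestors of fa0ac21: {6b0ce9f, 8cf4401, fa0ac21}.
60ff1ab is not among them, so fast-forward is not possible.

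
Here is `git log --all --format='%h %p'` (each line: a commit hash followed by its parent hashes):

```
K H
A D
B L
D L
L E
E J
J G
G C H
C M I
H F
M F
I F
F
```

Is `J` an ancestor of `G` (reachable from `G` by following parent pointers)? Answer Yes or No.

Ancestors of G: {C, F, G, H, I, M}.
J is not in that set, so it is not an ancestor of G.

No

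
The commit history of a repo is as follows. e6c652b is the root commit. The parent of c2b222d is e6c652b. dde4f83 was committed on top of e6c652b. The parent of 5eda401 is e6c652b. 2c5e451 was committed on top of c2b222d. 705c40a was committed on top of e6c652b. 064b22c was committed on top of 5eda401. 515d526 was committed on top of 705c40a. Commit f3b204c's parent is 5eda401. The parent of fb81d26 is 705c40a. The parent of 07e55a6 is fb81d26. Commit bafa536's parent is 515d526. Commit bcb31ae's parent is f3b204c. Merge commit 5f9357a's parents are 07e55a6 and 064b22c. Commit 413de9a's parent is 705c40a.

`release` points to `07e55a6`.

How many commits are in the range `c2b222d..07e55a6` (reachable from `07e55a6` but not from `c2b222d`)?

Reachable from 07e55a6: {07e55a6, 705c40a, e6c652b, fb81d26}.
Reachable from c2b222d: {c2b222d, e6c652b}.
In 07e55a6's history but not c2b222d's: {07e55a6, 705c40a, fb81d26} — 3 commits.

3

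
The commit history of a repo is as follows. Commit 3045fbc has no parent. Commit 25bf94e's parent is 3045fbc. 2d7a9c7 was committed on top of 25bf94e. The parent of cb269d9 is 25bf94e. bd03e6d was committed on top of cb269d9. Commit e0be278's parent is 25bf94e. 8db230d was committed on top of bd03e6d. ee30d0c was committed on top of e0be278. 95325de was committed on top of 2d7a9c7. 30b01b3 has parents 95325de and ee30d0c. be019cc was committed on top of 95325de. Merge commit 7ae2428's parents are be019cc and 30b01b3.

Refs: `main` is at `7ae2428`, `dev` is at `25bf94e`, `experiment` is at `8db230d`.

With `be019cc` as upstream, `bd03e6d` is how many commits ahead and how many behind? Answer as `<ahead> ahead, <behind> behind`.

2 ahead, 3 behind

Reachable from bd03e6d: {25bf94e, 3045fbc, bd03e6d, cb269d9}.
Reachable from be019cc: {25bf94e, 2d7a9c7, 3045fbc, 95325de, be019cc}.
Only in bd03e6d's history (ahead): {bd03e6d, cb269d9} — 2.
Only in be019cc's history (behind): {2d7a9c7, 95325de, be019cc} — 3.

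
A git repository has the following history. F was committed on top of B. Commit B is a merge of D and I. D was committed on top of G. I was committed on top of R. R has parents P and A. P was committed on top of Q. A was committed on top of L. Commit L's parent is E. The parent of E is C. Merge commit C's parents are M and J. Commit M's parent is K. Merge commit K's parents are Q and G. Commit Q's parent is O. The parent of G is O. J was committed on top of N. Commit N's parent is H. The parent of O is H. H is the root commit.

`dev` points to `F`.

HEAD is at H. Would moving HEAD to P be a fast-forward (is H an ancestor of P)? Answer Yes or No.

Yes

A fast-forward from H to P is possible iff H is an ancestor of P.
Ancestors of P: {H, O, P, Q}.
H is among them, so fast-forward is possible.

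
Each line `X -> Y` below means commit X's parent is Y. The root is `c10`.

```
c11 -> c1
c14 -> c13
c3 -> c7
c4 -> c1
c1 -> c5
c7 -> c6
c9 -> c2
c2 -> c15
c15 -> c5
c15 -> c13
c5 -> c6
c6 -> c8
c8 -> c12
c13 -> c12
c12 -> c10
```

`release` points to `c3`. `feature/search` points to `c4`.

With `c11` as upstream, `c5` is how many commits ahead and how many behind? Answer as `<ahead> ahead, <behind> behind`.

0 ahead, 2 behind

Reachable from c5: {c10, c12, c5, c6, c8}.
Reachable from c11: {c1, c10, c11, c12, c5, c6, c8}.
Only in c5's history (ahead): {} — 0.
Only in c11's history (behind): {c1, c11} — 2.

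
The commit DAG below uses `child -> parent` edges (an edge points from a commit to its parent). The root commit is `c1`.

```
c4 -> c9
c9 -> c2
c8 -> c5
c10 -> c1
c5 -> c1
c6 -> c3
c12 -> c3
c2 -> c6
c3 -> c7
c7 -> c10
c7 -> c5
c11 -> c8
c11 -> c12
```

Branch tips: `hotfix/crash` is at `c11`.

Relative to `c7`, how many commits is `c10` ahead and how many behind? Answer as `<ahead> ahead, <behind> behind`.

0 ahead, 2 behind

Reachable from c10: {c1, c10}.
Reachable from c7: {c1, c10, c5, c7}.
Only in c10's history (ahead): {} — 0.
Only in c7's history (behind): {c5, c7} — 2.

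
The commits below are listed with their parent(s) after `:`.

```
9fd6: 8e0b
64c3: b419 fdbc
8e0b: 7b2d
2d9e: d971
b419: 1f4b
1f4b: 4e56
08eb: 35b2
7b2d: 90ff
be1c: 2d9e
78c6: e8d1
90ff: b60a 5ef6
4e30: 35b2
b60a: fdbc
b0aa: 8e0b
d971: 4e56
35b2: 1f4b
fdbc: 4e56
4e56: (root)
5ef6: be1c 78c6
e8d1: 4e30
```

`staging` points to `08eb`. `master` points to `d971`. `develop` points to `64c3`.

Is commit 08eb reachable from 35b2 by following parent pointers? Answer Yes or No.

Ancestors of 35b2: {1f4b, 35b2, 4e56}.
08eb is not in that set, so it is not an ancestor of 35b2.

No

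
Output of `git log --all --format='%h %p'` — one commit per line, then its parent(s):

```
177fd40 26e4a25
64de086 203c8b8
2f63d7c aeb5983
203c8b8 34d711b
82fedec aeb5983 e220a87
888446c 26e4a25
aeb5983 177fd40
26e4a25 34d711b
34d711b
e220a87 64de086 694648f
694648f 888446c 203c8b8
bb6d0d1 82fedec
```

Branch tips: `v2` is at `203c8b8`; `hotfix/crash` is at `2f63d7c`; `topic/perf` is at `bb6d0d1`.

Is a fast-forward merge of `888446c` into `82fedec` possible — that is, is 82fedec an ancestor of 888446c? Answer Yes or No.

A fast-forward from 82fedec to 888446c is possible iff 82fedec is an ancestor of 888446c.
Ancestors of 888446c: {26e4a25, 34d711b, 888446c}.
82fedec is not among them, so fast-forward is not possible.

No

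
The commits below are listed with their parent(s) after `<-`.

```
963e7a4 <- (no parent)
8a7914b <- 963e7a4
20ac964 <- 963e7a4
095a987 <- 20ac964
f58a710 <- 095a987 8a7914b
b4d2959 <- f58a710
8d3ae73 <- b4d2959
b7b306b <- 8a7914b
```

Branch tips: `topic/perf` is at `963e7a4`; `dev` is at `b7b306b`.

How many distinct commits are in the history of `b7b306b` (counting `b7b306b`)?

3

Walking parent pointers from b7b306b: reachable set = {8a7914b, 963e7a4, b7b306b}.
That is 3 commits.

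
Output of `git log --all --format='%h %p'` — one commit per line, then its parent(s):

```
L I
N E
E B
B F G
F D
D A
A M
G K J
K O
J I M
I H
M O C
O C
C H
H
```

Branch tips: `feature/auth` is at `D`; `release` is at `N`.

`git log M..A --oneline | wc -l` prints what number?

1

Reachable from A: {A, C, H, M, O}.
Reachable from M: {C, H, M, O}.
In A's history but not M's: {A} — 1 commit.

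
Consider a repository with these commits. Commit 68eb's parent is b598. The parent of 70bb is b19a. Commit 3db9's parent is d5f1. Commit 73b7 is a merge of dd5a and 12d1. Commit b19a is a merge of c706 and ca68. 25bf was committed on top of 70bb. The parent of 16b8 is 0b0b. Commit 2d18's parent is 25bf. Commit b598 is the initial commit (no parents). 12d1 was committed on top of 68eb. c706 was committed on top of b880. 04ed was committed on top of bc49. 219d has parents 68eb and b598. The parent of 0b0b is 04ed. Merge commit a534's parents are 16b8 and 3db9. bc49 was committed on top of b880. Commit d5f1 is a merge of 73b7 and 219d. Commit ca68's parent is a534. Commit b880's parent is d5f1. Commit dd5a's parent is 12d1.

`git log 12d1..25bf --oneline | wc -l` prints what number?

16

Reachable from 25bf: {04ed, 0b0b, 12d1, 16b8, 219d, 25bf, 3db9, 68eb, 70bb, 73b7, a534, b19a, b598, b880, bc49, c706, ca68, d5f1, dd5a}.
Reachable from 12d1: {12d1, 68eb, b598}.
In 25bf's history but not 12d1's: {04ed, 0b0b, 16b8, 219d, 25bf, 3db9, 70bb, 73b7, a534, b19a, b880, bc49, c706, ca68, d5f1, dd5a} — 16 commits.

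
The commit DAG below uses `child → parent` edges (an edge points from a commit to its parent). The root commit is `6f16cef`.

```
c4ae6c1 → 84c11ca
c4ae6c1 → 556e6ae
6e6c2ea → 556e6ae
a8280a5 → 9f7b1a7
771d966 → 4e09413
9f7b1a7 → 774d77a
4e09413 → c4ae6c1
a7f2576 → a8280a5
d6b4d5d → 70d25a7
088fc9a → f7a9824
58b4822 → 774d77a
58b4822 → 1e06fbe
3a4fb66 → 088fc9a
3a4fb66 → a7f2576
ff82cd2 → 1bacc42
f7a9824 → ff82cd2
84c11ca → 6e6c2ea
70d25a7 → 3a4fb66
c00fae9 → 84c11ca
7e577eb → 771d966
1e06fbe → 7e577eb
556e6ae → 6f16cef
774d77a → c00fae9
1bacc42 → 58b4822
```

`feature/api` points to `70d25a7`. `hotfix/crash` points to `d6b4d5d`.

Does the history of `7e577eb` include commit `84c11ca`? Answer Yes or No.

Yes

Ancestors of 7e577eb (commits reachable by following parents): {4e09413, 556e6ae, 6e6c2ea, 6f16cef, 771d966, 7e577eb, 84c11ca, c4ae6c1}.
84c11ca is in that set, so it is an ancestor of 7e577eb.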